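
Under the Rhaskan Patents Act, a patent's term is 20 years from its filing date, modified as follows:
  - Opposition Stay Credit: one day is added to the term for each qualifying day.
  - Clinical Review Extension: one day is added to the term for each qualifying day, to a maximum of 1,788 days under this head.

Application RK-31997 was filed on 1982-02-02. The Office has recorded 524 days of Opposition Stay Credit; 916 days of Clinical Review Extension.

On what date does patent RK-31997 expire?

2006-01-12

Base term: filing date + 20 years → 2 February 2002.
Opposition Stay Credit: +524 days → 11 July 2003.
Clinical Review Extension: 916 days (within the 1788-day cap) → +916 days → 12 January 2006.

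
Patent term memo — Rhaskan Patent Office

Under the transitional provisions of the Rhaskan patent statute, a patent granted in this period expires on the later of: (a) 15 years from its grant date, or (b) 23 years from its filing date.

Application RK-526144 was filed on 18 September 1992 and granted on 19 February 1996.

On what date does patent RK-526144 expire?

(a) grant + 15 years → 19 February 2011.
(b) filing + 23 years → 18 September 2015.
Later of the two: 18 September 2015.

September 18, 2015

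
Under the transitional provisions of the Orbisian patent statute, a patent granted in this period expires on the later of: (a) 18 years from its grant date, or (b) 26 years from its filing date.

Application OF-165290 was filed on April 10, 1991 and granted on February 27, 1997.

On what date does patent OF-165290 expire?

(a) grant + 18 years → 27 February 2015.
(b) filing + 26 years → 10 April 2017.
Later of the two: 10 April 2017.

April 10, 2017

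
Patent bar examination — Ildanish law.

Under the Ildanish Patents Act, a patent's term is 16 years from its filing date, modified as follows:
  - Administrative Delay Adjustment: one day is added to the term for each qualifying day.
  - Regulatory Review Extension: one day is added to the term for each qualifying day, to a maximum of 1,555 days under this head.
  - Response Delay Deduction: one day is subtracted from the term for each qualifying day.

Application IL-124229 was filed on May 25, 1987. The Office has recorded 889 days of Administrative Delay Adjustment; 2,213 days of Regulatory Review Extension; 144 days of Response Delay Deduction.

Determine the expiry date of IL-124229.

September 10, 2009

Base term: filing date + 16 years → 25 May 2003.
Administrative Delay Adjustment: +889 days → 30 October 2005.
Regulatory Review Extension: 2213 days claimed exceeds the 1555-day cap, so +1555 days → 1 February 2010.
Response Delay Deduction: −144 days → 10 September 2009.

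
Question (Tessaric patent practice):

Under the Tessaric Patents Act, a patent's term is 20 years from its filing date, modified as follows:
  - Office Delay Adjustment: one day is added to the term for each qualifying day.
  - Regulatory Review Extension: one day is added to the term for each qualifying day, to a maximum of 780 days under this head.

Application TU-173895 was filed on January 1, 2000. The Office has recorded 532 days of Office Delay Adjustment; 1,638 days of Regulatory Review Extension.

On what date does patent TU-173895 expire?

2023-08-05

Base term: filing date + 20 years → 1 January 2020.
Office Delay Adjustment: +532 days → 16 June 2021.
Regulatory Review Extension: 1638 days claimed exceeds the 780-day cap, so +780 days → 5 August 2023.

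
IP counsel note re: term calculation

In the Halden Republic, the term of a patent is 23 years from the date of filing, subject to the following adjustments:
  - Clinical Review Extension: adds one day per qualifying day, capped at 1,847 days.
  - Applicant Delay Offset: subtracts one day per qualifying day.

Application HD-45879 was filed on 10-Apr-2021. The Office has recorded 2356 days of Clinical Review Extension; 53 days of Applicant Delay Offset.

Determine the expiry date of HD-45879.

Base term: filing date + 23 years → 10 April 2044.
Clinical Review Extension: 2356 days claimed exceeds the 1847-day cap, so +1847 days → 1 May 2049.
Applicant Delay Offset: −53 days → 9 March 2049.

2049-03-09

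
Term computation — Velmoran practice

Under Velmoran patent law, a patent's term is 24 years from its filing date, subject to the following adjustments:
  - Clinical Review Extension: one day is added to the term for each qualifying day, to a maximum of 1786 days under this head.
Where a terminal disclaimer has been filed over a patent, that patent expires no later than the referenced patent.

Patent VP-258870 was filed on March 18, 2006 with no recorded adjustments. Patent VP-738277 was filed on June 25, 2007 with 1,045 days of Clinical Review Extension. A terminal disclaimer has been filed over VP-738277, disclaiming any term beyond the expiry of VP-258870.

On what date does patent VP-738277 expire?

Natural term of VP-738277:
  Base: filing + 24 years → 25 June 2031.
  Clinical Review Extension: 1045 days (within the 1786-day cap) → +1045 days → 5 May 2034.
Expiry of referenced patent VP-258870:
  Base: filing + 24 years → 18 March 2030.
Terminal disclaimer: VP-738277 expires on the earlier of 5 May 2034 and 18 March 2030.

March 18, 2030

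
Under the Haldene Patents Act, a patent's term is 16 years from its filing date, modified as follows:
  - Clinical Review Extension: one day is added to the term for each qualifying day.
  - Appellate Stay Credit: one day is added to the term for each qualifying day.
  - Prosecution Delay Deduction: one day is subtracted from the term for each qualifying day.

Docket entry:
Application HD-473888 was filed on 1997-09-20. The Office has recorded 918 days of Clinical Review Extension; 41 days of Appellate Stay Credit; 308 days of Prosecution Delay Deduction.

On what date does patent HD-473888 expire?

Base term: filing date + 16 years → 20 September 2013.
Clinical Review Extension: +918 days → 26 March 2016.
Appellate Stay Credit: +41 days → 6 May 2016.
Prosecution Delay Deduction: −308 days → 3 July 2015.

July 3, 2015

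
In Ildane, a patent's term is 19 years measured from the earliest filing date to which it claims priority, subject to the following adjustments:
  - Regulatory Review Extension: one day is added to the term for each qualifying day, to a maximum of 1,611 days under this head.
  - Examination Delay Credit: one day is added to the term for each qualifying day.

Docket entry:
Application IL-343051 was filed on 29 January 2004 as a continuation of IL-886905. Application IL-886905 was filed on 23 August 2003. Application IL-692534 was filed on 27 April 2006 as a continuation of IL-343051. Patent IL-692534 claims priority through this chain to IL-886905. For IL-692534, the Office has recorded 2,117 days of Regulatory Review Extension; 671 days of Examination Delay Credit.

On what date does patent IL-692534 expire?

Earliest priority filing: 23 August 2003.
Base term: 23 August 2003 + 19 years → 23 August 2022.
Regulatory Review Extension: 2117 days claimed exceeds the 1611-day cap, so +1611 days → 20 January 2027.
Examination Delay Credit: +671 days → 21 November 2028.

November 21, 2028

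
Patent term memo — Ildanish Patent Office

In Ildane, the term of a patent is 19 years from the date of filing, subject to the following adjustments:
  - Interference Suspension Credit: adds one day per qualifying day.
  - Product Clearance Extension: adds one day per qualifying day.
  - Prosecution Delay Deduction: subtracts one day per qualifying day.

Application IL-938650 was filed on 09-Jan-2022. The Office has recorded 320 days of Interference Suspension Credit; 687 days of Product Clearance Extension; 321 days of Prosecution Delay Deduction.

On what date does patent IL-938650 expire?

2042-11-26

Base term: filing date + 19 years → 9 January 2041.
Interference Suspension Credit: +320 days → 25 November 2041.
Product Clearance Extension: +687 days → 13 October 2043.
Prosecution Delay Deduction: −321 days → 26 November 2042.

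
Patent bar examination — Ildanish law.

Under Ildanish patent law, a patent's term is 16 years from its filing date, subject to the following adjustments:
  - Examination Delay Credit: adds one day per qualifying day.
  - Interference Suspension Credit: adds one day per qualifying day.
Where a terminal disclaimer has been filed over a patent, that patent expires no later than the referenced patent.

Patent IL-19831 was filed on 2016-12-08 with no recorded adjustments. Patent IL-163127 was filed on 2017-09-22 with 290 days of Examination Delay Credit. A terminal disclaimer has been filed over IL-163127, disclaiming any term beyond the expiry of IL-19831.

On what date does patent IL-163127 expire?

Natural term of IL-163127:
  Base: filing + 16 years → 22 September 2033.
  Examination Delay Credit: +290 days → 9 July 2034.
Expiry of referenced patent IL-19831:
  Base: filing + 16 years → 8 December 2032.
Terminal disclaimer: IL-163127 expires on the earlier of 9 July 2034 and 8 December 2032.

2032-12-08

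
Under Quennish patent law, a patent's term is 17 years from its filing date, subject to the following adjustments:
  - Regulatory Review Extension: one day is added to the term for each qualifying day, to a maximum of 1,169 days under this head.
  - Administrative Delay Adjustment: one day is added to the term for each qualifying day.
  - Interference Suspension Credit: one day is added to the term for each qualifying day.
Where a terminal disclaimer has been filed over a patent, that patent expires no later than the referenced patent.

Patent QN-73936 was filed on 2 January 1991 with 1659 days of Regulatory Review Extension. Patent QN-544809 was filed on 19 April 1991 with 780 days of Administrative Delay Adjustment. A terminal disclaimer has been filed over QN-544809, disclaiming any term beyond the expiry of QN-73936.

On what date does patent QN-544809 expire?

Natural term of QN-544809:
  Base: filing + 17 years → 19 April 2008.
  Administrative Delay Adjustment: +780 days → 8 June 2010.
Expiry of referenced patent QN-73936:
  Base: filing + 17 years → 2 January 2008.
  Regulatory Review Extension: 1659 days claimed exceeds the 1169-day cap, so +1169 days → 16 March 2011.
Terminal disclaimer: QN-544809 expires on the earlier of 8 June 2010 and 16 March 2011.

2010-06-08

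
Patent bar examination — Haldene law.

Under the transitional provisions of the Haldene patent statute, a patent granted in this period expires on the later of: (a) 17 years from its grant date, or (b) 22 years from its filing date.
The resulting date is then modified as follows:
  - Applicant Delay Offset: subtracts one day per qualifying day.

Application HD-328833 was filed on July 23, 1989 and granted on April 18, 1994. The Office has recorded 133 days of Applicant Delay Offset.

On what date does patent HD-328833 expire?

2011-03-12

(a) grant + 17 years → 18 April 2011.
(b) filing + 22 years → 23 July 2011.
Later of the two: 23 July 2011.
Applicant Delay Offset: −133 days → 12 March 2011.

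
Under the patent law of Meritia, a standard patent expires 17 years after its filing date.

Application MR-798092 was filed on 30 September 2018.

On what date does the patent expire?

Filing date + 17 years → 30 September 2035.

September 30, 2035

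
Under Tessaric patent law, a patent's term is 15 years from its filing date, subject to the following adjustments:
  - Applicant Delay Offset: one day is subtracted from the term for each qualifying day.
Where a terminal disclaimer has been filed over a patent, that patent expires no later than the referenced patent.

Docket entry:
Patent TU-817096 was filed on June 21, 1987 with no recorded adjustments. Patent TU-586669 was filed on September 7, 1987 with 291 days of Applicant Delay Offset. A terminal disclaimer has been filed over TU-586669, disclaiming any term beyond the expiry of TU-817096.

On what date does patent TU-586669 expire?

2001-11-20

Natural term of TU-586669:
  Base: filing + 15 years → 7 September 2002.
  Applicant Delay Offset: −291 days → 20 November 2001.
Expiry of referenced patent TU-817096:
  Base: filing + 15 years → 21 June 2002.
Terminal disclaimer: TU-586669 expires on the earlier of 20 November 2001 and 21 June 2002.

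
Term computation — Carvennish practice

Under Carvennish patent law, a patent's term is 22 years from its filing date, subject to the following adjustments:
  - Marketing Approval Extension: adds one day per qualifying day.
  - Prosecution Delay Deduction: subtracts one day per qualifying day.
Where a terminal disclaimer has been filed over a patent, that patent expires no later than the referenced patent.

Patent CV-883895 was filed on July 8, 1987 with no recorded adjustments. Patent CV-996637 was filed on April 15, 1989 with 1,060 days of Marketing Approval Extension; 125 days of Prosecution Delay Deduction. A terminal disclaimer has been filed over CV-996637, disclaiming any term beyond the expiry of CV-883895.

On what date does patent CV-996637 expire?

2009-07-08

Natural term of CV-996637:
  Base: filing + 22 years → 15 April 2011.
  Marketing Approval Extension: +1060 days → 10 March 2014.
  Prosecution Delay Deduction: −125 days → 5 November 2013.
Expiry of referenced patent CV-883895:
  Base: filing + 22 years → 8 July 2009.
Terminal disclaimer: CV-996637 expires on the earlier of 5 November 2013 and 8 July 2009.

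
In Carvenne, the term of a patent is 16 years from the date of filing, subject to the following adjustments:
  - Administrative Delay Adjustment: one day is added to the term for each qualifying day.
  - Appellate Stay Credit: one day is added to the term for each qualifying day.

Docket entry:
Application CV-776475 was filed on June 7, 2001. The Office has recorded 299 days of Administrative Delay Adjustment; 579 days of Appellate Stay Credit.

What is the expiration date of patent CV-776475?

November 2, 2019

Base term: filing date + 16 years → 7 June 2017.
Administrative Delay Adjustment: +299 days → 2 April 2018.
Appellate Stay Credit: +579 days → 2 November 2019.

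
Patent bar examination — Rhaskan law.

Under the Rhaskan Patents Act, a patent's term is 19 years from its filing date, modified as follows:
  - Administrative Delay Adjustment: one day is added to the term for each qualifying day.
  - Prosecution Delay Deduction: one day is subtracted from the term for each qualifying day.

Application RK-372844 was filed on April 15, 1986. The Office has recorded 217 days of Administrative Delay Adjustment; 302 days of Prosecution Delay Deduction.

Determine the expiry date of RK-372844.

Base term: filing date + 19 years → 15 April 2005.
Administrative Delay Adjustment: +217 days → 18 November 2005.
Prosecution Delay Deduction: −302 days → 20 January 2005.

January 20, 2005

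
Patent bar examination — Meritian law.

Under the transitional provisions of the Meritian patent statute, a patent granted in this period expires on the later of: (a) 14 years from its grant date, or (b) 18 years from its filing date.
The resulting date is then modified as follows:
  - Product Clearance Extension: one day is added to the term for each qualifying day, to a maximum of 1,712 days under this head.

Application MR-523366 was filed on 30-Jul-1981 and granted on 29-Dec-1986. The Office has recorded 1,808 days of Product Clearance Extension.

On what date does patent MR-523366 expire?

September 6, 2005

(a) grant + 14 years → 29 December 2000.
(b) filing + 18 years → 30 July 1999.
Later of the two: 29 December 2000.
Product Clearance Extension: 1808 days claimed exceeds the 1712-day cap, so +1712 days → 6 September 2005.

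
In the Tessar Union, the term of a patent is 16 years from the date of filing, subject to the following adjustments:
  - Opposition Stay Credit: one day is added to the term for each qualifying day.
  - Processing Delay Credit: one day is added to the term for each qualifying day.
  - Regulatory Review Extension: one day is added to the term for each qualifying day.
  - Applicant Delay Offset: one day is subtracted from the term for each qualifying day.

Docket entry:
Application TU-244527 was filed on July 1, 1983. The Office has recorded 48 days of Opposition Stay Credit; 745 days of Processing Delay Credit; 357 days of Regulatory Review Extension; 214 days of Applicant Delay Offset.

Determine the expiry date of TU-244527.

2002-01-22

Base term: filing date + 16 years → 1 July 1999.
Opposition Stay Credit: +48 days → 18 August 1999.
Processing Delay Credit: +745 days → 1 September 2001.
Regulatory Review Extension: +357 days → 24 August 2002.
Applicant Delay Offset: −214 days → 22 January 2002.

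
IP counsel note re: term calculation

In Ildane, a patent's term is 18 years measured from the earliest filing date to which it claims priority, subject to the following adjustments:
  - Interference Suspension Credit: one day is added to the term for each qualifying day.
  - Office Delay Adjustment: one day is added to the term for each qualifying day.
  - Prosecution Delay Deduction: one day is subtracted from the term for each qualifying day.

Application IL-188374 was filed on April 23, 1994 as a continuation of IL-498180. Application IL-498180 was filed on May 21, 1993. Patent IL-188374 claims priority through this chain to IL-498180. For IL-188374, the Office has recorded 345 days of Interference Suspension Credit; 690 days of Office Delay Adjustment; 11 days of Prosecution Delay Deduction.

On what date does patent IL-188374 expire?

2014-03-10

Earliest priority filing: 21 May 1993.
Base term: 21 May 1993 + 18 years → 21 May 2011.
Interference Suspension Credit: +345 days → 30 April 2012.
Office Delay Adjustment: +690 days → 21 March 2014.
Prosecution Delay Deduction: −11 days → 10 March 2014.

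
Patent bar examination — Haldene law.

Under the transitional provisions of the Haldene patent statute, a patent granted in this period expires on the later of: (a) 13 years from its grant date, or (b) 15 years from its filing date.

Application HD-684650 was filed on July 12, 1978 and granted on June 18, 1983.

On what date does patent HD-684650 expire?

(a) grant + 13 years → 18 June 1996.
(b) filing + 15 years → 12 July 1993.
Later of the two: 18 June 1996.

1996-06-18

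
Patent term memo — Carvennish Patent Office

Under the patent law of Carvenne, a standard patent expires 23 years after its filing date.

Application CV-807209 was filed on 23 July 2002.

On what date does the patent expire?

Filing date + 23 years → 23 July 2025.

2025-07-23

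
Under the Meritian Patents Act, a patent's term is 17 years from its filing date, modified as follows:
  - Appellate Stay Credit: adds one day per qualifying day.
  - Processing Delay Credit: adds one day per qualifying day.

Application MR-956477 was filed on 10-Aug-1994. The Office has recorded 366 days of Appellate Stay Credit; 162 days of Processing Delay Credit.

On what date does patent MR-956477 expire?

Base term: filing date + 17 years → 10 August 2011.
Appellate Stay Credit: +366 days → 10 August 2012.
Processing Delay Credit: +162 days → 19 January 2013.

January 19, 2013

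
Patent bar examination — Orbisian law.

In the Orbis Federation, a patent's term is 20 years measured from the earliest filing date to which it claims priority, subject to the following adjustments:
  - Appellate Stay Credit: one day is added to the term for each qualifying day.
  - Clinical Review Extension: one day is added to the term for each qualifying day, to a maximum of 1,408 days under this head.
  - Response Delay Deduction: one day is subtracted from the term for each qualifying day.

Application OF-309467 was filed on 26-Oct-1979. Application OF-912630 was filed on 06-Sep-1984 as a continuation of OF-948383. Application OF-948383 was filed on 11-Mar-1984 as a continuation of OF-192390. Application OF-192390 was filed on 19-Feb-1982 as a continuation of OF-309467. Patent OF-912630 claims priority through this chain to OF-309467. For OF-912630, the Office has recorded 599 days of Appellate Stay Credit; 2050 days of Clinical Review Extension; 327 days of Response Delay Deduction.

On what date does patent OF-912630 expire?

2004-06-01

Earliest priority filing: 26 October 1979.
Base term: 26 October 1979 + 20 years → 26 October 1999.
Appellate Stay Credit: +599 days → 16 June 2001.
Clinical Review Extension: 2050 days claimed exceeds the 1408-day cap, so +1408 days → 24 April 2005.
Response Delay Deduction: −327 days → 1 June 2004.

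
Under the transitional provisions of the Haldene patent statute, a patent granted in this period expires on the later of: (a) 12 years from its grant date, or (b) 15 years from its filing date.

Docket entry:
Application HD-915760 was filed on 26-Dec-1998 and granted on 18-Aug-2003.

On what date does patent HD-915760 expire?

(a) grant + 12 years → 18 August 2015.
(b) filing + 15 years → 26 December 2013.
Later of the two: 18 August 2015.

August 18, 2015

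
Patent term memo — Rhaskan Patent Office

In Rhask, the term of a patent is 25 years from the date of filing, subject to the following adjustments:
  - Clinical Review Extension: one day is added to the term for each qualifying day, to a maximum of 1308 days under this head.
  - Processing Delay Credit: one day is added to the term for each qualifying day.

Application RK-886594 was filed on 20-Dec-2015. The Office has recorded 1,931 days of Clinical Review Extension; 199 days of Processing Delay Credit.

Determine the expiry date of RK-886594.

2045-02-04

Base term: filing date + 25 years → 20 December 2040.
Clinical Review Extension: 1931 days claimed exceeds the 1308-day cap, so +1308 days → 20 July 2044.
Processing Delay Credit: +199 days → 4 February 2045.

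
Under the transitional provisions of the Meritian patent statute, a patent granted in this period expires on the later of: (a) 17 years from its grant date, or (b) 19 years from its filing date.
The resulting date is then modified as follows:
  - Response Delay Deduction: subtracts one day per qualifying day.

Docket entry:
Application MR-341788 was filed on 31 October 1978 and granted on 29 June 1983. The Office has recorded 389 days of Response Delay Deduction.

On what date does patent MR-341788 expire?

June 6, 1999

(a) grant + 17 years → 29 June 2000.
(b) filing + 19 years → 31 October 1997.
Later of the two: 29 June 2000.
Response Delay Deduction: −389 days → 6 June 1999.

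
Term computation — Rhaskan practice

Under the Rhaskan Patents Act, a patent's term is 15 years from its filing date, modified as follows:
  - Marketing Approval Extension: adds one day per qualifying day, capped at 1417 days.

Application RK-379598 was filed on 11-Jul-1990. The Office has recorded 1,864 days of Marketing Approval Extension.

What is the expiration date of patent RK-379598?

May 28, 2009

Base term: filing date + 15 years → 11 July 2005.
Marketing Approval Extension: 1864 days claimed exceeds the 1417-day cap, so +1417 days → 28 May 2009.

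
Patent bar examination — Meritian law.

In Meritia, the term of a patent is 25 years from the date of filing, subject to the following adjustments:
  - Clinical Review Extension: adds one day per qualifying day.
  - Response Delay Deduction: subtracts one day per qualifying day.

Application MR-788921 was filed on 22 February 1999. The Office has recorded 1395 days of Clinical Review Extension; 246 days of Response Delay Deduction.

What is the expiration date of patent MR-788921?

Base term: filing date + 25 years → 22 February 2024.
Clinical Review Extension: +1395 days → 18 December 2027.
Response Delay Deduction: −246 days → 16 April 2027.

2027-04-16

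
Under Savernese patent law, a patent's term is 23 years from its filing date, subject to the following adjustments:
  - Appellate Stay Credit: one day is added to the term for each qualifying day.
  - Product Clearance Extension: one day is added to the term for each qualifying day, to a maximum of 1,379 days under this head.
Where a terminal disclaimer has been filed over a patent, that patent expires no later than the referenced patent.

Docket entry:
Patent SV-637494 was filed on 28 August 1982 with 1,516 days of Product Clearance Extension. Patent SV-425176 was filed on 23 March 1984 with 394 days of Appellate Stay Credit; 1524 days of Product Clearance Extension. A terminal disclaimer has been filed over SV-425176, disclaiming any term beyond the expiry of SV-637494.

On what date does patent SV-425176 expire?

2009-06-07

Natural term of SV-425176:
  Base: filing + 23 years → 23 March 2007.
  Appellate Stay Credit: +394 days → 20 April 2008.
  Product Clearance Extension: 1524 days claimed exceeds the 1379-day cap, so +1379 days → 29 January 2012.
Expiry of referenced patent SV-637494:
  Base: filing + 23 years → 28 August 2005.
  Product Clearance Extension: 1516 days claimed exceeds the 1379-day cap, so +1379 days → 7 June 2009.
Terminal disclaimer: SV-425176 expires on the earlier of 29 January 2012 and 7 June 2009.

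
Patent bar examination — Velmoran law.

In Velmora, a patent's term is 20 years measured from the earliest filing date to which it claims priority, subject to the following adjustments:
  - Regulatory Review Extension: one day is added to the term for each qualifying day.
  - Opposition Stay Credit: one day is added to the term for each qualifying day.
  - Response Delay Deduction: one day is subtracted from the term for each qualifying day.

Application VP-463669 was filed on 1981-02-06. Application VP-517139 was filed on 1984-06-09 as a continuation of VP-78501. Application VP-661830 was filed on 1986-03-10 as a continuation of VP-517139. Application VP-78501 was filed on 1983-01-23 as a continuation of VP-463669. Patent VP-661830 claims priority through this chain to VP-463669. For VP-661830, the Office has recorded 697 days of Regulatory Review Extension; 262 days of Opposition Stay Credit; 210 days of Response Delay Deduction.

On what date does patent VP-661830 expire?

2003-02-25

Earliest priority filing: 6 February 1981.
Base term: 6 February 1981 + 20 years → 6 February 2001.
Regulatory Review Extension: +697 days → 4 January 2003.
Opposition Stay Credit: +262 days → 23 September 2003.
Response Delay Deduction: −210 days → 25 February 2003.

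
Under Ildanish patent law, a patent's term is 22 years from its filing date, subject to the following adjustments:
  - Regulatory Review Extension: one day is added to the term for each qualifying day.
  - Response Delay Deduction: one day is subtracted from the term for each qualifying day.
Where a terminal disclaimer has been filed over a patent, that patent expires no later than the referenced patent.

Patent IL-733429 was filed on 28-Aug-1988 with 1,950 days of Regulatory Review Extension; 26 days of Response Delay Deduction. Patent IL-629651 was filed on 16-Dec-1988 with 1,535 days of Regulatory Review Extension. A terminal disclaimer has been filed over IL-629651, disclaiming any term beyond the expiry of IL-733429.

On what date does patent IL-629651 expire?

February 28, 2015

Natural term of IL-629651:
  Base: filing + 22 years → 16 December 2010.
  Regulatory Review Extension: +1535 days → 28 February 2015.
Expiry of referenced patent IL-733429:
  Base: filing + 22 years → 28 August 2010.
  Regulatory Review Extension: +1950 days → 30 December 2015.
  Response Delay Deduction: −26 days → 4 December 2015.
Terminal disclaimer: IL-629651 expires on the earlier of 28 February 2015 and 4 December 2015.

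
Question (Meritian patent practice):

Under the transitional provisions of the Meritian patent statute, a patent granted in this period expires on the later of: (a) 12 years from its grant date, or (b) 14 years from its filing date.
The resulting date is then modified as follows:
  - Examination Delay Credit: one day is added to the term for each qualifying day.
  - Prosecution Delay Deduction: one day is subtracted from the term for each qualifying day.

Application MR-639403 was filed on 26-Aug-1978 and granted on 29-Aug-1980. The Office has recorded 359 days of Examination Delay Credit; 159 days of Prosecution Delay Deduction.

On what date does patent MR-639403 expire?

1993-03-17

(a) grant + 12 years → 29 August 1992.
(b) filing + 14 years → 26 August 1992.
Later of the two: 29 August 1992.
Examination Delay Credit: +359 days → 23 August 1993.
Prosecution Delay Deduction: −159 days → 17 March 1993.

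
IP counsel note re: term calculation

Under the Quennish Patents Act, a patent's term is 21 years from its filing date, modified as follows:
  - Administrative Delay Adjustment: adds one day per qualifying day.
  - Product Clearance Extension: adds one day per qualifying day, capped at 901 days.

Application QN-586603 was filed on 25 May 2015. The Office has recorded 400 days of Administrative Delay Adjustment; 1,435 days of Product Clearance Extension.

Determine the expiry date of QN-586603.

2039-12-17

Base term: filing date + 21 years → 25 May 2036.
Administrative Delay Adjustment: +400 days → 29 June 2037.
Product Clearance Extension: 1435 days claimed exceeds the 901-day cap, so +901 days → 17 December 2039.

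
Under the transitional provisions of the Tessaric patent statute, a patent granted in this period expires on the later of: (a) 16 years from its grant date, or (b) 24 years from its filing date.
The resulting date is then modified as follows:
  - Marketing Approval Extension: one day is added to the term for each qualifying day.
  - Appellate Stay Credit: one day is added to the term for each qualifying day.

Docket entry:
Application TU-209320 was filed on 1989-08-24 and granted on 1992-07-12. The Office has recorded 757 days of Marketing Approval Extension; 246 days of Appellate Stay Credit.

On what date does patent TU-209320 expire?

(a) grant + 16 years → 12 July 2008.
(b) filing + 24 years → 24 August 2013.
Later of the two: 24 August 2013.
Marketing Approval Extension: +757 days → 20 September 2015.
Appellate Stay Credit: +246 days → 23 May 2016.

May 23, 2016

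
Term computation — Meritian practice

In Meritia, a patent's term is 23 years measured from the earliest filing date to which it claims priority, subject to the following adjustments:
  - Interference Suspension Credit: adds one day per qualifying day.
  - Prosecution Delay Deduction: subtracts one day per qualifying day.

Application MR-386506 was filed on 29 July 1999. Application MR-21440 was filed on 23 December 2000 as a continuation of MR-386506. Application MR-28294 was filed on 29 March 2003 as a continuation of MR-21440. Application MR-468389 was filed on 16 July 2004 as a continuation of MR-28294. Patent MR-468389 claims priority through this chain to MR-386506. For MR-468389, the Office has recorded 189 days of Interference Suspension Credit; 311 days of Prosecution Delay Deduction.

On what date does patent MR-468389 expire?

Earliest priority filing: 29 July 1999.
Base term: 29 July 1999 + 23 years → 29 July 2022.
Interference Suspension Credit: +189 days → 3 February 2023.
Prosecution Delay Deduction: −311 days → 29 March 2022.

March 29, 2022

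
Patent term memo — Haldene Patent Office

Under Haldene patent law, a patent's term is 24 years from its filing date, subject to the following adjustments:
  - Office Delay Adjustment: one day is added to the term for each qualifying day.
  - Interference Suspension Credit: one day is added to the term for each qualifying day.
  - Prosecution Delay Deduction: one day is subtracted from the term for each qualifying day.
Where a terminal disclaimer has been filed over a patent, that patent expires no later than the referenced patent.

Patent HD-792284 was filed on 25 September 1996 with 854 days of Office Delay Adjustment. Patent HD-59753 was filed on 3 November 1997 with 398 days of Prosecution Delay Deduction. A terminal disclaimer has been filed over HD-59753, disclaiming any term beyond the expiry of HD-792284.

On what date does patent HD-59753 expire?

2020-10-01

Natural term of HD-59753:
  Base: filing + 24 years → 3 November 2021.
  Prosecution Delay Deduction: −398 days → 1 October 2020.
Expiry of referenced patent HD-792284:
  Base: filing + 24 years → 25 September 2020.
  Office Delay Adjustment: +854 days → 27 January 2023.
Terminal disclaimer: HD-59753 expires on the earlier of 1 October 2020 and 27 January 2023.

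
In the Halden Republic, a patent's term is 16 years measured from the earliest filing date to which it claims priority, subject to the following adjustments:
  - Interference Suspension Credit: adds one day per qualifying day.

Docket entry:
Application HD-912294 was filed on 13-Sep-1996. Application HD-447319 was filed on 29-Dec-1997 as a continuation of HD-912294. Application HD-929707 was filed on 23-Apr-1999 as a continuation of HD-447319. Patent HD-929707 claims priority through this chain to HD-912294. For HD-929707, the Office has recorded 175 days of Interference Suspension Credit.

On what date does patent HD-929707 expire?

Earliest priority filing: 13 September 1996.
Base term: 13 September 1996 + 16 years → 13 September 2012.
Interference Suspension Credit: +175 days → 7 March 2013.

2013-03-07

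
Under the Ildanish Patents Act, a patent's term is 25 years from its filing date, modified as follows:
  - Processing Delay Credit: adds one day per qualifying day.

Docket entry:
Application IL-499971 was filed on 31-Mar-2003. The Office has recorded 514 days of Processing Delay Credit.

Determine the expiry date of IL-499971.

Base term: filing date + 25 years → 31 March 2028.
Processing Delay Credit: +514 days → 27 August 2029.

August 27, 2029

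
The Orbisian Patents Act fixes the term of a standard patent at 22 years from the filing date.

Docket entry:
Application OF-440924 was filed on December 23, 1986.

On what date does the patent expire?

December 23, 2008

Filing date + 22 years → 23 December 2008.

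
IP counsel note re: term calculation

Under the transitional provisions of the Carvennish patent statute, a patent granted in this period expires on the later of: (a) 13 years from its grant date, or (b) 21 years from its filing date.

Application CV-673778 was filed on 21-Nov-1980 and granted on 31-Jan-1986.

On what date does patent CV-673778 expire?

(a) grant + 13 years → 31 January 1999.
(b) filing + 21 years → 21 November 2001.
Later of the two: 21 November 2001.

November 21, 2001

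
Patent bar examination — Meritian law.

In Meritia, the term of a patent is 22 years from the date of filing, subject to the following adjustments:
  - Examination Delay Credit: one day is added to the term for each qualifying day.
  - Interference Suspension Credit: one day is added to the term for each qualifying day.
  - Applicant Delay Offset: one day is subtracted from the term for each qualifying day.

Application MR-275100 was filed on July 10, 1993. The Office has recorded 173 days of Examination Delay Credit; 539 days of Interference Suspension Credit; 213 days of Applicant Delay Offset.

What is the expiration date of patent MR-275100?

2016-11-20

Base term: filing date + 22 years → 10 July 2015.
Examination Delay Credit: +173 days → 30 December 2015.
Interference Suspension Credit: +539 days → 21 June 2017.
Applicant Delay Offset: −213 days → 20 November 2016.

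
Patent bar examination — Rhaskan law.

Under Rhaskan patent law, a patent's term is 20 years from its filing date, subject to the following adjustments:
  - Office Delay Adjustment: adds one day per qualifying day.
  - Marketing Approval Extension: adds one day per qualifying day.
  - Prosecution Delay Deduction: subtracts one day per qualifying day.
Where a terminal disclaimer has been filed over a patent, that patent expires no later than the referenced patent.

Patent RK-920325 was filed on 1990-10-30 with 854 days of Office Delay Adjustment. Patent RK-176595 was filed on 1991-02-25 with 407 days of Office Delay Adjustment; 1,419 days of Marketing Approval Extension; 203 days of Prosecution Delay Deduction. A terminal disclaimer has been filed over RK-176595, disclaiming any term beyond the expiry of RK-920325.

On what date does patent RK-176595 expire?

March 2, 2013

Natural term of RK-176595:
  Base: filing + 20 years → 25 February 2011.
  Office Delay Adjustment: +407 days → 7 April 2012.
  Marketing Approval Extension: +1419 days → 25 February 2016.
  Prosecution Delay Deduction: −203 days → 6 August 2015.
Expiry of referenced patent RK-920325:
  Base: filing + 20 years → 30 October 2010.
  Office Delay Adjustment: +854 days → 2 March 2013.
Terminal disclaimer: RK-176595 expires on the earlier of 6 August 2015 and 2 March 2013.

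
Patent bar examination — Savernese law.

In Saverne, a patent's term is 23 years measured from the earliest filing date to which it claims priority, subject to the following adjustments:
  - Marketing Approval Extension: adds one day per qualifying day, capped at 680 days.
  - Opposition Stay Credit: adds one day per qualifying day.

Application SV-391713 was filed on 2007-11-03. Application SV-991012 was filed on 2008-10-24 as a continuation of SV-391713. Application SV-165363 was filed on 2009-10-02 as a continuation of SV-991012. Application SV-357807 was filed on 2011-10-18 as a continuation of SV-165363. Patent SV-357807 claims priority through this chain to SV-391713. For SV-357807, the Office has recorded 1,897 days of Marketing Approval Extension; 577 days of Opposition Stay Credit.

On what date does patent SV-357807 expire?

2034-04-13

Earliest priority filing: 3 November 2007.
Base term: 3 November 2007 + 23 years → 3 November 2030.
Marketing Approval Extension: 1897 days claimed exceeds the 680-day cap, so +680 days → 13 September 2032.
Opposition Stay Credit: +577 days → 13 April 2034.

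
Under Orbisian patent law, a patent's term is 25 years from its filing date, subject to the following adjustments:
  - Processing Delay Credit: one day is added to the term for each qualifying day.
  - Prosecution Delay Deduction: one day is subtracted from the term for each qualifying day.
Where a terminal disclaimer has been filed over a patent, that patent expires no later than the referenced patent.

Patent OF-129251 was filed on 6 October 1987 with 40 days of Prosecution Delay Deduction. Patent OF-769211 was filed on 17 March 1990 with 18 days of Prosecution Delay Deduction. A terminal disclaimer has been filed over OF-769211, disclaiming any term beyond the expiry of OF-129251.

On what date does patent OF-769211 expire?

Natural term of OF-769211:
  Base: filing + 25 years → 17 March 2015.
  Prosecution Delay Deduction: −18 days → 27 February 2015.
Expiry of referenced patent OF-129251:
  Base: filing + 25 years → 6 October 2012.
  Prosecution Delay Deduction: −40 days → 27 August 2012.
Terminal disclaimer: OF-769211 expires on the earlier of 27 February 2015 and 27 August 2012.

August 27, 2012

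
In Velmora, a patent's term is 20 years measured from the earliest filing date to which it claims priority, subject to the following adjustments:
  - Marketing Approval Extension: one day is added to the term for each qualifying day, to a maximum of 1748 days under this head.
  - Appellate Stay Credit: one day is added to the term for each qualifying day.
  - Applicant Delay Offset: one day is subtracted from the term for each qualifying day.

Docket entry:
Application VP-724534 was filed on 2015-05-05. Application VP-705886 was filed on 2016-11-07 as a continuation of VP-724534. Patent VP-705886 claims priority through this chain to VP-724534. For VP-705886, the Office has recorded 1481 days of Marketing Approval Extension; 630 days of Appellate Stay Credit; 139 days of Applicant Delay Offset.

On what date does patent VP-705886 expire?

September 27, 2040

Earliest priority filing: 5 May 2015.
Base term: 5 May 2015 + 20 years → 5 May 2035.
Marketing Approval Extension: 1481 days (within the 1748-day cap) → +1481 days → 25 May 2039.
Appellate Stay Credit: +630 days → 13 February 2041.
Applicant Delay Offset: −139 days → 27 September 2040.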